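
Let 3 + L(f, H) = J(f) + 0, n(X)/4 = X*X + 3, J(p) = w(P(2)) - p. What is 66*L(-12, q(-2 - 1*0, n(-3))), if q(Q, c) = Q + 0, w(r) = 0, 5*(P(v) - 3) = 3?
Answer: 594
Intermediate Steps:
P(v) = 18/5 (P(v) = 3 + (⅕)*3 = 3 + ⅗ = 18/5)
J(p) = -p (J(p) = 0 - p = -p)
n(X) = 12 + 4*X² (n(X) = 4*(X*X + 3) = 4*(X² + 3) = 4*(3 + X²) = 12 + 4*X²)
q(Q, c) = Q
L(f, H) = -3 - f (L(f, H) = -3 + (-f + 0) = -3 - f)
66*L(-12, q(-2 - 1*0, n(-3))) = 66*(-3 - 1*(-12)) = 66*(-3 + 12) = 66*9 = 594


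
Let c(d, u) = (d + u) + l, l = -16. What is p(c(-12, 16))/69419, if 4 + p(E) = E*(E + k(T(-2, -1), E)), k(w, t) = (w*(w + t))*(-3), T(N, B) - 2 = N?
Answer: 20/9917 ≈ 0.0020167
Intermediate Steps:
T(N, B) = 2 + N
k(w, t) = -3*w*(t + w) (k(w, t) = (w*(t + w))*(-3) = -3*w*(t + w))
c(d, u) = -16 + d + u (c(d, u) = (d + u) - 16 = -16 + d + u)
p(E) = -4 + E² (p(E) = -4 + E*(E - 3*(2 - 2)*(E + (2 - 2))) = -4 + E*(E - 3*0*(E + 0)) = -4 + E*(E - 3*0*E) = -4 + E*(E + 0) = -4 + E*E = -4 + E²)
p(c(-12, 16))/69419 = (-4 + (-16 - 12 + 16)²)/69419 = (-4 + (-12)²)*(1/69419) = (-4 + 144)*(1/69419) = 140*(1/69419) = 20/9917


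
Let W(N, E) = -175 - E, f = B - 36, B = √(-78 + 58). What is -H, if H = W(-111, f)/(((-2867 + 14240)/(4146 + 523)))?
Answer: 648991/11373 + 9338*I*√5/11373 ≈ 57.064 + 1.836*I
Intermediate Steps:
B = 2*I*√5 (B = √(-20) = 2*I*√5 ≈ 4.4721*I)
f = -36 + 2*I*√5 (f = 2*I*√5 - 36 = -36 + 2*I*√5 ≈ -36.0 + 4.4721*I)
H = -648991/11373 - 9338*I*√5/11373 (H = (-175 - (-36 + 2*I*√5))/(((-2867 + 14240)/(4146 + 523))) = (-175 + (36 - 2*I*√5))/((11373/4669)) = (-139 - 2*I*√5)/((11373*(1/4669))) = (-139 - 2*I*√5)/(11373/4669) = (-139 - 2*I*√5)*(4669/11373) = -648991/11373 - 9338*I*√5/11373 ≈ -57.064 - 1.836*I)
-H = -(-648991/11373 - 9338*I*√5/11373) = 648991/11373 + 9338*I*√5/11373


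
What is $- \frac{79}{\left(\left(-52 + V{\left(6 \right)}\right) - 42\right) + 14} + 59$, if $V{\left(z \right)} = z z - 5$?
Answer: $\frac{2970}{49} \approx 60.612$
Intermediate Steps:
$V{\left(z \right)} = -5 + z^{2}$ ($V{\left(z \right)} = z^{2} - 5 = -5 + z^{2}$)
$- \frac{79}{\left(\left(-52 + V{\left(6 \right)}\right) - 42\right) + 14} + 59 = - \frac{79}{\left(\left(-52 - \left(5 - 6^{2}\right)\right) - 42\right) + 14} + 59 = - \frac{79}{\left(\left(-52 + \left(-5 + 36\right)\right) - 42\right) + 14} + 59 = - \frac{79}{\left(\left(-52 + 31\right) - 42\right) + 14} + 59 = - \frac{79}{\left(-21 - 42\right) + 14} + 59 = - \frac{79}{-63 + 14} + 59 = - \frac{79}{-49} + 59 = \left(-79\right) \left(- \frac{1}{49}\right) + 59 = \frac{79}{49} + 59 = \frac{2970}{49}$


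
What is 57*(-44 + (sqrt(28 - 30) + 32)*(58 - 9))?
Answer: 86868 + 2793*I*sqrt(2) ≈ 86868.0 + 3949.9*I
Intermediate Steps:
57*(-44 + (sqrt(28 - 30) + 32)*(58 - 9)) = 57*(-44 + (sqrt(-2) + 32)*49) = 57*(-44 + (I*sqrt(2) + 32)*49) = 57*(-44 + (32 + I*sqrt(2))*49) = 57*(-44 + (1568 + 49*I*sqrt(2))) = 57*(1524 + 49*I*sqrt(2)) = 86868 + 2793*I*sqrt(2)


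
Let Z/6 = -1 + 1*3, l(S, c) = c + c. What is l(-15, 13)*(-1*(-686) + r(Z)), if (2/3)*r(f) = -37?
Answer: 16393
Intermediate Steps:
l(S, c) = 2*c
Z = 12 (Z = 6*(-1 + 1*3) = 6*(-1 + 3) = 6*2 = 12)
r(f) = -111/2 (r(f) = (3/2)*(-37) = -111/2)
l(-15, 13)*(-1*(-686) + r(Z)) = (2*13)*(-1*(-686) - 111/2) = 26*(686 - 111/2) = 26*(1261/2) = 16393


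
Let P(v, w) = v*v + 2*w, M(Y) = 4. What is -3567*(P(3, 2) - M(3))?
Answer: -32103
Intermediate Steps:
P(v, w) = v² + 2*w
-3567*(P(3, 2) - M(3)) = -3567*((3² + 2*2) - 1*4) = -3567*((9 + 4) - 4) = -3567*(13 - 4) = -3567*9 = -32103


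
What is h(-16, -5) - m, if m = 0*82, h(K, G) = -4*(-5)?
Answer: 20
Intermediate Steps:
h(K, G) = 20
m = 0
h(-16, -5) - m = 20 - 1*0 = 20 + 0 = 20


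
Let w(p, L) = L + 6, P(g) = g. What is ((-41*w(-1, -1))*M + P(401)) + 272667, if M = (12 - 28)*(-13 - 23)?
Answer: 154988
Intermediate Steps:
w(p, L) = 6 + L
M = 576 (M = -16*(-36) = 576)
((-41*w(-1, -1))*M + P(401)) + 272667 = (-41*(6 - 1)*576 + 401) + 272667 = (-41*5*576 + 401) + 272667 = (-205*576 + 401) + 272667 = (-118080 + 401) + 272667 = -117679 + 272667 = 154988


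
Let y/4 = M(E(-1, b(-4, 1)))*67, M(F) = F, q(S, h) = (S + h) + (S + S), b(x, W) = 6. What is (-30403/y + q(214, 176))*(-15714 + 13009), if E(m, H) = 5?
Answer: -576552897/268 ≈ -2.1513e+6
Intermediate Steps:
q(S, h) = h + 3*S (q(S, h) = (S + h) + 2*S = h + 3*S)
y = 1340 (y = 4*(5*67) = 4*335 = 1340)
(-30403/y + q(214, 176))*(-15714 + 13009) = (-30403/1340 + (176 + 3*214))*(-15714 + 13009) = (-30403*1/1340 + (176 + 642))*(-2705) = (-30403/1340 + 818)*(-2705) = (1065717/1340)*(-2705) = -576552897/268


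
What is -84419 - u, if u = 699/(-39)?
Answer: -1097214/13 ≈ -84401.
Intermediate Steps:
u = -233/13 (u = -1/39*699 = -233/13 ≈ -17.923)
-84419 - u = -84419 - 1*(-233/13) = -84419 + 233/13 = -1097214/13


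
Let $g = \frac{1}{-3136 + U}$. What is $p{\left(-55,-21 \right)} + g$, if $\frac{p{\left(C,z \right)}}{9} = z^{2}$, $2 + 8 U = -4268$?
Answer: $\frac{58260947}{14679} \approx 3969.0$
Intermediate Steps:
$U = - \frac{2135}{4}$ ($U = - \frac{1}{4} + \frac{1}{8} \left(-4268\right) = - \frac{1}{4} - \frac{1067}{2} = - \frac{2135}{4} \approx -533.75$)
$g = - \frac{4}{14679}$ ($g = \frac{1}{-3136 - \frac{2135}{4}} = \frac{1}{- \frac{14679}{4}} = - \frac{4}{14679} \approx -0.0002725$)
$p{\left(C,z \right)} = 9 z^{2}$
$p{\left(-55,-21 \right)} + g = 9 \left(-21\right)^{2} - \frac{4}{14679} = 9 \cdot 441 - \frac{4}{14679} = 3969 - \frac{4}{14679} = \frac{58260947}{14679}$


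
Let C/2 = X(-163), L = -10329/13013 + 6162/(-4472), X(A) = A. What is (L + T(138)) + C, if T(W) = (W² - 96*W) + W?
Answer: 1140651529/203476 ≈ 5605.8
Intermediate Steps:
L = -441879/203476 (L = -10329*1/13013 + 6162*(-1/4472) = -939/1183 - 237/172 = -441879/203476 ≈ -2.1716)
C = -326 (C = 2*(-163) = -326)
T(W) = W² - 95*W
(L + T(138)) + C = (-441879/203476 + 138*(-95 + 138)) - 326 = (-441879/203476 + 138*43) - 326 = (-441879/203476 + 5934) - 326 = 1206984705/203476 - 326 = 1140651529/203476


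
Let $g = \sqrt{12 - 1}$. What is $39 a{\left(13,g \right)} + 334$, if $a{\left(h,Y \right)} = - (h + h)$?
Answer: $-680$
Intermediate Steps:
$g = \sqrt{11} \approx 3.3166$
$a{\left(h,Y \right)} = - 2 h$
$39 a{\left(13,g \right)} + 334 = 39 \left(\left(-2\right) 13\right) + 334 = 39 \left(-26\right) + 334 = -1014 + 334 = -680$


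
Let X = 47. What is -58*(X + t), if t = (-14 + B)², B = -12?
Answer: -41934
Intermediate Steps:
t = 676 (t = (-14 - 12)² = (-26)² = 676)
-58*(X + t) = -58*(47 + 676) = -58*723 = -41934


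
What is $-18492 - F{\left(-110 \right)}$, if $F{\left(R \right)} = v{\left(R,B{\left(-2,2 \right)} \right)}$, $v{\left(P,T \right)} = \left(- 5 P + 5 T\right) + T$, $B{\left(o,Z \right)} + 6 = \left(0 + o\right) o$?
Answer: $-19030$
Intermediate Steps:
$B{\left(o,Z \right)} = -6 + o^{2}$ ($B{\left(o,Z \right)} = -6 + \left(0 + o\right) o = -6 + o o = -6 + o^{2}$)
$v{\left(P,T \right)} = - 5 P + 6 T$
$F{\left(R \right)} = -12 - 5 R$ ($F{\left(R \right)} = - 5 R + 6 \left(-6 + \left(-2\right)^{2}\right) = - 5 R + 6 \left(-6 + 4\right) = - 5 R + 6 \left(-2\right) = - 5 R - 12 = -12 - 5 R$)
$-18492 - F{\left(-110 \right)} = -18492 - \left(-12 - -550\right) = -18492 - \left(-12 + 550\right) = -18492 - 538 = -19030$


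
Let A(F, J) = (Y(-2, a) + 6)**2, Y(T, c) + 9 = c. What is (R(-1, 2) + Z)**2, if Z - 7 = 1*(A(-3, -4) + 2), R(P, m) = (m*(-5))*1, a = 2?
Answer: 0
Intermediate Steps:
Y(T, c) = -9 + c
R(P, m) = -5*m (R(P, m) = -5*m*1 = -5*m)
A(F, J) = 1 (A(F, J) = ((-9 + 2) + 6)**2 = (-7 + 6)**2 = (-1)**2 = 1)
Z = 10 (Z = 7 + 1*(1 + 2) = 7 + 1*3 = 7 + 3 = 10)
(R(-1, 2) + Z)**2 = (-5*2 + 10)**2 = (-10 + 10)**2 = 0**2 = 0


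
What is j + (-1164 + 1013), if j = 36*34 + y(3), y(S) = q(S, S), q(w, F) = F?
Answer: 1076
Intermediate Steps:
y(S) = S
j = 1227 (j = 36*34 + 3 = 1224 + 3 = 1227)
j + (-1164 + 1013) = 1227 + (-1164 + 1013) = 1227 - 151 = 1076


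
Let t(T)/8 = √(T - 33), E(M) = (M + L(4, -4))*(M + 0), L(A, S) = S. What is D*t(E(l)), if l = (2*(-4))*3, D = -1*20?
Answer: -480*√71 ≈ -4044.6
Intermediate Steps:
D = -20
l = -24 (l = -8*3 = -24)
E(M) = M*(-4 + M) (E(M) = (M - 4)*(M + 0) = (-4 + M)*M = M*(-4 + M))
t(T) = 8*√(-33 + T) (t(T) = 8*√(T - 33) = 8*√(-33 + T))
D*t(E(l)) = -160*√(-33 - 24*(-4 - 24)) = -160*√(-33 - 24*(-28)) = -160*√(-33 + 672) = -160*√639 = -160*3*√71 = -480*√71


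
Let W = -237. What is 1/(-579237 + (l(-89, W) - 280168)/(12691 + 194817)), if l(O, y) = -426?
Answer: -103754/60098295995 ≈ -1.7264e-6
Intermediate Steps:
1/(-579237 + (l(-89, W) - 280168)/(12691 + 194817)) = 1/(-579237 + (-426 - 280168)/(12691 + 194817)) = 1/(-579237 - 280594/207508) = 1/(-579237 - 280594*1/207508) = 1/(-579237 - 140297/103754) = 1/(-60098295995/103754) = -103754/60098295995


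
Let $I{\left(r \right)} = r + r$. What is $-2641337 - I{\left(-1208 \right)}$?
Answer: $-2638921$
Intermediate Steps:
$I{\left(r \right)} = 2 r$
$-2641337 - I{\left(-1208 \right)} = -2641337 - 2 \left(-1208\right) = -2641337 - -2416 = -2641337 + 2416 = -2638921$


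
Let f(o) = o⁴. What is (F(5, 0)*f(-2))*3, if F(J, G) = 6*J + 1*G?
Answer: 1440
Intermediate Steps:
F(J, G) = G + 6*J (F(J, G) = 6*J + G = G + 6*J)
(F(5, 0)*f(-2))*3 = ((0 + 6*5)*(-2)⁴)*3 = ((0 + 30)*16)*3 = (30*16)*3 = 480*3 = 1440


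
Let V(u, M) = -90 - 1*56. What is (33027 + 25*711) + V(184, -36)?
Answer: 50656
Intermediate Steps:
V(u, M) = -146 (V(u, M) = -90 - 56 = -146)
(33027 + 25*711) + V(184, -36) = (33027 + 25*711) - 146 = (33027 + 17775) - 146 = 50802 - 146 = 50656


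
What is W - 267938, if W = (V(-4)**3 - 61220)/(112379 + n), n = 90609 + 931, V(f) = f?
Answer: -18212570102/67973 ≈ -2.6794e+5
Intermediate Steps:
n = 91540
W = -20428/67973 (W = ((-4)**3 - 61220)/(112379 + 91540) = (-64 - 61220)/203919 = -61284*1/203919 = -20428/67973 ≈ -0.30053)
W - 267938 = -20428/67973 - 267938 = -18212570102/67973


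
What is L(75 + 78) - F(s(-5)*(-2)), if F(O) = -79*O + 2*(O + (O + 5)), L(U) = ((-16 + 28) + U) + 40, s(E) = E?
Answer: 945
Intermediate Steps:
L(U) = 52 + U (L(U) = (12 + U) + 40 = 52 + U)
F(O) = 10 - 75*O (F(O) = -79*O + 2*(O + (5 + O)) = -79*O + 2*(5 + 2*O) = -79*O + (10 + 4*O) = 10 - 75*O)
L(75 + 78) - F(s(-5)*(-2)) = (52 + (75 + 78)) - (10 - (-375)*(-2)) = (52 + 153) - (10 - 75*10) = 205 - (10 - 750) = 205 - 1*(-740) = 205 + 740 = 945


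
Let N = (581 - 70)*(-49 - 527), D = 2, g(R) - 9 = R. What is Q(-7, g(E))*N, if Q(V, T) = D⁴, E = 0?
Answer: -4709376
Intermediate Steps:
g(R) = 9 + R
Q(V, T) = 16 (Q(V, T) = 2⁴ = 16)
N = -294336 (N = 511*(-576) = -294336)
Q(-7, g(E))*N = 16*(-294336) = -4709376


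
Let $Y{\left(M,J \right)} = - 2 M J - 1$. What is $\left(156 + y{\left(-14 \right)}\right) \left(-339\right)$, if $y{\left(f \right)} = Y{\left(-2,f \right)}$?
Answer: $-33561$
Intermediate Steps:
$Y{\left(M,J \right)} = -1 - 2 J M$ ($Y{\left(M,J \right)} = - 2 J M - 1 = -1 - 2 J M$)
$y{\left(f \right)} = -1 + 4 f$ ($y{\left(f \right)} = -1 - 2 f \left(-2\right) = -1 + 4 f$)
$\left(156 + y{\left(-14 \right)}\right) \left(-339\right) = \left(156 + \left(-1 + 4 \left(-14\right)\right)\right) \left(-339\right) = \left(156 - 57\right) \left(-339\right) = 99 \left(-339\right) = -33561$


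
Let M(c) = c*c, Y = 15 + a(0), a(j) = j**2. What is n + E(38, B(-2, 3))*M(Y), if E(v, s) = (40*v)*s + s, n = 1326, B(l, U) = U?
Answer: 1028001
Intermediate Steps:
Y = 15 (Y = 15 + 0**2 = 15 + 0 = 15)
M(c) = c**2
E(v, s) = s + 40*s*v (E(v, s) = 40*s*v + s = s + 40*s*v)
n + E(38, B(-2, 3))*M(Y) = 1326 + (3*(1 + 40*38))*15**2 = 1326 + (3*(1 + 1520))*225 = 1326 + (3*1521)*225 = 1326 + 4563*225 = 1326 + 1026675 = 1028001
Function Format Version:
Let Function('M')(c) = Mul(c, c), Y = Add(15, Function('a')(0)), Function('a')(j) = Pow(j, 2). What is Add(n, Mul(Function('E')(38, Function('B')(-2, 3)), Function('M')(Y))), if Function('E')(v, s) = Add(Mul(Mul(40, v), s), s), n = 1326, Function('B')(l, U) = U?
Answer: 1028001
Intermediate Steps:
Y = 15 (Y = Add(15, Pow(0, 2)) = Add(15, 0) = 15)
Function('M')(c) = Pow(c, 2)
Function('E')(v, s) = Add(s, Mul(40, s, v)) (Function('E')(v, s) = Add(Mul(40, s, v), s) = Add(s, Mul(40, s, v)))
Add(n, Mul(Function('E')(38, Function('B')(-2, 3)), Function('M')(Y))) = Add(1326, Mul(Mul(3, Add(1, Mul(40, 38))), Pow(15, 2))) = Add(1326, Mul(Mul(3, Add(1, 1520)), 225)) = Add(1326, Mul(Mul(3, 1521), 225)) = Add(1326, Mul(4563, 225)) = Add(1326, 1026675) = 1028001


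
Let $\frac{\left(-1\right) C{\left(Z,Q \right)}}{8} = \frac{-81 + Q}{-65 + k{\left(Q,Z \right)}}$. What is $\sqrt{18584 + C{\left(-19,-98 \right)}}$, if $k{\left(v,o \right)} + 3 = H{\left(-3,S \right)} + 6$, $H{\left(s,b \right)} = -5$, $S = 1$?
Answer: $\frac{4 \sqrt{5207977}}{67} \approx 136.24$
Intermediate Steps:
$k{\left(v,o \right)} = -2$ ($k{\left(v,o \right)} = -3 + \left(-5 + 6\right) = -3 + 1 = -2$)
$C{\left(Z,Q \right)} = - \frac{648}{67} + \frac{8 Q}{67}$ ($C{\left(Z,Q \right)} = - 8 \frac{-81 + Q}{-65 - 2} = - 8 \frac{-81 + Q}{-67} = - 8 \left(-81 + Q\right) \left(- \frac{1}{67}\right) = - 8 \left(\frac{81}{67} - \frac{Q}{67}\right) = - \frac{648}{67} + \frac{8 Q}{67}$)
$\sqrt{18584 + C{\left(-19,-98 \right)}} = \sqrt{18584 + \left(- \frac{648}{67} + \frac{8}{67} \left(-98\right)\right)} = \sqrt{18584 - \frac{1432}{67}} = \sqrt{\frac{1243696}{67}} = \frac{4 \sqrt{5207977}}{67}$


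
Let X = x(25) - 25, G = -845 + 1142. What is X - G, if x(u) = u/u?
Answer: -321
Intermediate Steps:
G = 297
x(u) = 1
X = -24 (X = 1 - 25 = -24)
X - G = -24 - 1*297 = -24 - 297 = -321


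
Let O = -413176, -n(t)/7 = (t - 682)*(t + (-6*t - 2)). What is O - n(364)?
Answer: 3642596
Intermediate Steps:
n(t) = -7*(-682 + t)*(-2 - 5*t) (n(t) = -7*(t - 682)*(t + (-6*t - 2)) = -7*(-682 + t)*(t + (-2 - 6*t)) = -7*(-682 + t)*(-2 - 5*t))
O - n(364) = -413176 - (-9548 - 23856*364 + 35*364²) = -413176 - (-9548 - 8683584 + 35*132496) = -413176 - (-9548 - 8683584 + 4637360) = -413176 - 1*(-4055772) = -413176 + 4055772 = 3642596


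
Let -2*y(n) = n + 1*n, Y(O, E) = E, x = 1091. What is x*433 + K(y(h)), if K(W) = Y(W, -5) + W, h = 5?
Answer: 472393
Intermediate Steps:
y(n) = -n (y(n) = -(n + 1*n)/2 = -(n + n)/2 = -n)
K(W) = -5 + W
x*433 + K(y(h)) = 1091*433 + (-5 - 1*5) = 472403 + (-5 - 5) = 472403 - 10 = 472393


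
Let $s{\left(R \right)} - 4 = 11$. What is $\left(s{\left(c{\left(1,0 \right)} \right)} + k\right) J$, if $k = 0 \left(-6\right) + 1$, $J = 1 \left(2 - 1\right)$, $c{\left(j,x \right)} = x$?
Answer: $16$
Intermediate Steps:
$s{\left(R \right)} = 15$ ($s{\left(R \right)} = 4 + 11 = 15$)
$J = 1$ ($J = 1 \cdot 1 = 1$)
$k = 1$ ($k = 0 + 1 = 1$)
$\left(s{\left(c{\left(1,0 \right)} \right)} + k\right) J = \left(15 + 1\right) 1 = 16 \cdot 1 = 16$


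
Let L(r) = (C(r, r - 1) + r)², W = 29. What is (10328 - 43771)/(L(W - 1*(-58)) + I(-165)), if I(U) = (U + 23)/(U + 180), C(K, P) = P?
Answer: -501645/448793 ≈ -1.1178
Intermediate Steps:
I(U) = (23 + U)/(180 + U)
L(r) = (-1 + 2*r)² (L(r) = ((r - 1) + r)² = ((-1 + r) + r)² = (-1 + 2*r)²)
(10328 - 43771)/(L(W - 1*(-58)) + I(-165)) = (10328 - 43771)/((-1 + 2*(29 - 1*(-58)))² + (23 - 165)/(180 - 165)) = -33443/((-1 + 2*(29 + 58))² - 142/15) = -33443/((-1 + 2*87)² + (1/15)*(-142)) = -33443/((-1 + 174)² - 142/15) = -33443/(173² - 142/15) = -33443/(29929 - 142/15) = -33443/448793/15 = -33443*15/448793 = -501645/448793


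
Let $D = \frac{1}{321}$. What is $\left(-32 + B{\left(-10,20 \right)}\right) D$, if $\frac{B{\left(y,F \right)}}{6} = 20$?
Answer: $\frac{88}{321} \approx 0.27414$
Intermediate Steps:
$D = \frac{1}{321} \approx 0.0031153$
$B{\left(y,F \right)} = 120$ ($B{\left(y,F \right)} = 6 \cdot 20 = 120$)
$\left(-32 + B{\left(-10,20 \right)}\right) D = \left(-32 + 120\right) \frac{1}{321} = 88 \cdot \frac{1}{321} = \frac{88}{321}$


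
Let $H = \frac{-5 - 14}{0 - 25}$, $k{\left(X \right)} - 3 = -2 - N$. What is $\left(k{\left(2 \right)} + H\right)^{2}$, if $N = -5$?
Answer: $\frac{28561}{625} \approx 45.698$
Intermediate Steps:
$k{\left(X \right)} = 6$ ($k{\left(X \right)} = 3 - -3 = 3 + \left(-2 + 5\right) = 3 + 3 = 6$)
$H = \frac{19}{25}$ ($H = - \frac{19}{-25} = \left(-19\right) \left(- \frac{1}{25}\right) = \frac{19}{25} \approx 0.76$)
$\left(k{\left(2 \right)} + H\right)^{2} = \left(6 + \frac{19}{25}\right)^{2} = \left(\frac{169}{25}\right)^{2} = \frac{28561}{625}$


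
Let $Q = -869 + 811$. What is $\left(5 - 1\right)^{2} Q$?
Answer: $-928$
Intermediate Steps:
$Q = -58$
$\left(5 - 1\right)^{2} Q = \left(5 - 1\right)^{2} \left(-58\right) = 4^{2} \left(-58\right) = 16 \left(-58\right) = -928$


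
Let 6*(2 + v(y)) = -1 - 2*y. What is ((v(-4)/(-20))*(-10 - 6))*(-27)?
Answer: 18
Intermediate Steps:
v(y) = -13/6 - y/3 (v(y) = -2 + (-1 - 2*y)/6 = -2 + (-1/6 - y/3) = -13/6 - y/3)
((v(-4)/(-20))*(-10 - 6))*(-27) = (((-13/6 - 1/3*(-4))/(-20))*(-10 - 6))*(-27) = (((-13/6 + 4/3)*(-1/20))*(-16))*(-27) = (-5/6*(-1/20)*(-16))*(-27) = ((1/24)*(-16))*(-27) = -2/3*(-27) = 18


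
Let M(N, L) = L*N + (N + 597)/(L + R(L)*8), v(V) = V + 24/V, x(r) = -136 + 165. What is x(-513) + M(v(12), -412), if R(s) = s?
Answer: -21280823/3708 ≈ -5739.2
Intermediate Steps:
x(r) = 29
M(N, L) = L*N + (597 + N)/(9*L) (M(N, L) = L*N + (N + 597)/(L + L*8) = L*N + (597 + N)/(L + 8*L) = L*N + (597 + N)/((9*L)) = L*N + (597 + N)*(1/(9*L)) = L*N + (597 + N)/(9*L))
x(-513) + M(v(12), -412) = 29 + (⅑)*(597 + (12 + 24/12) + 9*(12 + 24/12)*(-412)²)/(-412) = 29 + (⅑)*(-1/412)*(597 + (12 + 24*(1/12)) + 9*(12 + 24*(1/12))*169744) = 29 + (⅑)*(-1/412)*(597 + (12 + 2) + 9*(12 + 2)*169744) = 29 + (⅑)*(-1/412)*(597 + 14 + 9*14*169744) = 29 + (⅑)*(-1/412)*(597 + 14 + 21387744) = 29 + (⅑)*(-1/412)*21388355 = 29 - 21388355/3708 = -21280823/3708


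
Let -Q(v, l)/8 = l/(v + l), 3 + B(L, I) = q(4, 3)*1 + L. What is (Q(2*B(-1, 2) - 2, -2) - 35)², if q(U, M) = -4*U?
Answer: 151321/121 ≈ 1250.6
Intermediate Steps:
B(L, I) = -19 + L (B(L, I) = -3 + (-4*4*1 + L) = -3 + (-16*1 + L) = -3 + (-16 + L) = -19 + L)
Q(v, l) = -8*l/(l + v) (Q(v, l) = -8*l/(v + l) = -8*l/(l + v))
(Q(2*B(-1, 2) - 2, -2) - 35)² = (-8*(-2)/(-2 + (2*(-19 - 1) - 2)) - 35)² = (-8*(-2)/(-2 + (2*(-20) - 2)) - 35)² = (-8*(-2)/(-2 + (-40 - 2)) - 35)² = (-8*(-2)/(-2 - 42) - 35)² = (-8*(-2)/(-44) - 35)² = (-8*(-2)*(-1/44) - 35)² = (-4/11 - 35)² = (-389/11)² = 151321/121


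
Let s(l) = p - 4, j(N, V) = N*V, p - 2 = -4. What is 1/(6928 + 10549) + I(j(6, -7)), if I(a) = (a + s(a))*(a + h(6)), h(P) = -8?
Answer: 41944801/17477 ≈ 2400.0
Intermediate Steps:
p = -2 (p = 2 - 4 = -2)
s(l) = -6 (s(l) = -2 - 4 = -6)
I(a) = (-8 + a)*(-6 + a) (I(a) = (a - 6)*(a - 8) = (-6 + a)*(-8 + a) = (-8 + a)*(-6 + a))
1/(6928 + 10549) + I(j(6, -7)) = 1/(6928 + 10549) + (48 + (6*(-7))² - 84*(-7)) = 1/17477 + (48 + (-42)² - 14*(-42)) = 1/17477 + (48 + 1764 + 588) = 1/17477 + 2400 = 41944801/17477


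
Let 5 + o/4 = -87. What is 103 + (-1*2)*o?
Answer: 839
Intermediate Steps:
o = -368 (o = -20 + 4*(-87) = -20 - 348 = -368)
103 + (-1*2)*o = 103 - 1*2*(-368) = 103 - 2*(-368) = 103 + 736 = 839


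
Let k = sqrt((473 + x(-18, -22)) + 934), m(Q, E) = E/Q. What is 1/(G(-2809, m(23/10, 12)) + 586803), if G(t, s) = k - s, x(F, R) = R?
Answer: 310416027/182151435597136 - 529*sqrt(1385)/182151435597136 ≈ 1.7041e-6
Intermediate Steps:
k = sqrt(1385) (k = sqrt((473 - 22) + 934) = sqrt(451 + 934) = sqrt(1385) ≈ 37.216)
G(t, s) = sqrt(1385) - s
1/(G(-2809, m(23/10, 12)) + 586803) = 1/((sqrt(1385) - 12/(23/10)) + 586803) = 1/((sqrt(1385) - 12/(23*(1/10))) + 586803) = 1/((sqrt(1385) - 12/23/10) + 586803) = 1/((sqrt(1385) - 12*10/23) + 586803) = 1/((sqrt(1385) - 1*120/23) + 586803) = 1/((sqrt(1385) - 120/23) + 586803) = 1/((-120/23 + sqrt(1385)) + 586803) = 1/(13496349/23 + sqrt(1385))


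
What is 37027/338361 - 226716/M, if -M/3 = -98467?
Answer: -21924679883/33317392587 ≈ -0.65806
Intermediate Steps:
M = 295401 (M = -3*(-98467) = 295401)
37027/338361 - 226716/M = 37027/338361 - 226716/295401 = 37027*(1/338361) - 226716*1/295401 = 37027/338361 - 75572/98467 = -21924679883/33317392587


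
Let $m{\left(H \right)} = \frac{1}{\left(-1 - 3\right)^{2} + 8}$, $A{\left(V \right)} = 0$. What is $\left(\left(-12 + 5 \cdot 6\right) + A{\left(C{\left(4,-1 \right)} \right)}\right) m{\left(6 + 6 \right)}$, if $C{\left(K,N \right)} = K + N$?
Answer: $\frac{3}{4} \approx 0.75$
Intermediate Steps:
$m{\left(H \right)} = \frac{1}{24}$ ($m{\left(H \right)} = \frac{1}{\left(-4\right)^{2} + 8} = \frac{1}{16 + 8} = \frac{1}{24}$)
$\left(\left(-12 + 5 \cdot 6\right) + A{\left(C{\left(4,-1 \right)} \right)}\right) m{\left(6 + 6 \right)} = \left(\left(-12 + 5 \cdot 6\right) + 0\right) \frac{1}{24} = \left(\left(-12 + 30\right) + 0\right) \frac{1}{24} = \left(18 + 0\right) \frac{1}{24} = 18 \cdot \frac{1}{24} = \frac{3}{4}$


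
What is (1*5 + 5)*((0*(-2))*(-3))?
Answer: 0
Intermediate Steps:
(1*5 + 5)*((0*(-2))*(-3)) = (5 + 5)*(0*(-3)) = 10*0 = 0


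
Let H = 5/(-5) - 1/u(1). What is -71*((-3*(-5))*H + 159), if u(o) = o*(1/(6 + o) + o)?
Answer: -74337/8 ≈ -9292.1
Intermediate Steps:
u(o) = o*(o + 1/(6 + o))
H = -15/8 (H = 5/(-5) - 1/(1*(1 + 1² + 6*1)/(6 + 1)) = 5*(-⅕) - 1/(1*(1 + 1 + 6)/7) = -1 - 1/(1*(⅐)*8) = -1 - 1/8/7 = -1 - 1*7/8 = -1 - 7/8 = -15/8 ≈ -1.8750)
-71*((-3*(-5))*H + 159) = -71*(-3*(-5)*(-15/8) + 159) = -71*(15*(-15/8) + 159) = -71*(-225/8 + 159) = -71*1047/8 = -74337/8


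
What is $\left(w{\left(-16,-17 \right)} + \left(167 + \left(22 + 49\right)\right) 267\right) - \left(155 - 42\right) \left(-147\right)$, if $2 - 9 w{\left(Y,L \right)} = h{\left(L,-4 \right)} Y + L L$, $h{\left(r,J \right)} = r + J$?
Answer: $\frac{720790}{9} \approx 80088.0$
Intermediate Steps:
$h{\left(r,J \right)} = J + r$
$w{\left(Y,L \right)} = \frac{2}{9} - \frac{L^{2}}{9} - \frac{Y \left(-4 + L\right)}{9}$ ($w{\left(Y,L \right)} = \frac{2}{9} - \frac{\left(-4 + L\right) Y + L L}{9} = \frac{2}{9} - \frac{Y \left(-4 + L\right) + L^{2}}{9} = \frac{2}{9} - \frac{L^{2} + Y \left(-4 + L\right)}{9} = \frac{2}{9} - \left(\frac{L^{2}}{9} + \frac{Y \left(-4 + L\right)}{9}\right) = \frac{2}{9} - \frac{L^{2}}{9} - \frac{Y \left(-4 + L\right)}{9}$)
$\left(w{\left(-16,-17 \right)} + \left(167 + \left(22 + 49\right)\right) 267\right) - \left(155 - 42\right) \left(-147\right) = \left(\left(\frac{2}{9} - \frac{\left(-17\right)^{2}}{9} - - \frac{16 \left(-4 - 17\right)}{9}\right) + \left(167 + \left(22 + 49\right)\right) 267\right) - \left(155 - 42\right) \left(-147\right) = \left(\left(\frac{2}{9} - \frac{289}{9} - \left(- \frac{16}{9}\right) \left(-21\right)\right) + \left(167 + 71\right) 267\right) - 113 \left(-147\right) = \left(\left(\frac{2}{9} - \frac{289}{9} - \frac{112}{3}\right) + 238 \cdot 267\right) - -16611 = \left(- \frac{623}{9} + 63546\right) + 16611 = \frac{571291}{9} + 16611 = \frac{720790}{9}$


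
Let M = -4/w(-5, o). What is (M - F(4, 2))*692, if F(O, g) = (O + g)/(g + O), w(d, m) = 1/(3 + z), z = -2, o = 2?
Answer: -3460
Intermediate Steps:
w(d, m) = 1 (w(d, m) = 1/(3 - 2) = 1/1 = 1)
F(O, g) = 1 (F(O, g) = (O + g)/(O + g) = 1)
M = -4 (M = -4/1 = -4*1 = -4)
(M - F(4, 2))*692 = (-4 - 1*1)*692 = (-4 - 1)*692 = -5*692 = -3460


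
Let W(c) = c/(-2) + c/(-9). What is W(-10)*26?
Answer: 1430/9 ≈ 158.89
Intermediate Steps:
W(c) = -11*c/18 (W(c) = c*(-1/2) + c*(-1/9) = -c/2 - c/9 = -11*c/18)
W(-10)*26 = -11/18*(-10)*26 = (55/9)*26 = 1430/9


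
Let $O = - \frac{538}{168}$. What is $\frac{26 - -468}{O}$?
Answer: $- \frac{41496}{269} \approx -154.26$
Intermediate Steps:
$O = - \frac{269}{84}$ ($O = \left(-538\right) \frac{1}{168} = - \frac{269}{84} \approx -3.2024$)
$\frac{26 - -468}{O} = \frac{26 - -468}{- \frac{269}{84}} = \left(26 + 468\right) \left(- \frac{84}{269}\right) = 494 \left(- \frac{84}{269}\right) = - \frac{41496}{269}$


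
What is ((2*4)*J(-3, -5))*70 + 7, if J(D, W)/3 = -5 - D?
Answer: -3353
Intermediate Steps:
J(D, W) = -15 - 3*D (J(D, W) = 3*(-5 - D) = -15 - 3*D)
((2*4)*J(-3, -5))*70 + 7 = ((2*4)*(-15 - 3*(-3)))*70 + 7 = (8*(-15 + 9))*70 + 7 = (8*(-6))*70 + 7 = -48*70 + 7 = -3360 + 7 = -3353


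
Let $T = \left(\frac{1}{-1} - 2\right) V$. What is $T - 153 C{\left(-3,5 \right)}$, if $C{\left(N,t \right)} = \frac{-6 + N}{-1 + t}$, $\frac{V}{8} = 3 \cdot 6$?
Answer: $- \frac{351}{4} \approx -87.75$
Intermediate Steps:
$V = 144$ ($V = 8 \cdot 3 \cdot 6 = 8 \cdot 18 = 144$)
$C{\left(N,t \right)} = \frac{-6 + N}{-1 + t}$
$T = -432$ ($T = \left(\frac{1}{-1} - 2\right) 144 = \left(-1 - 2\right) 144 = \left(-3\right) 144 = -432$)
$T - 153 C{\left(-3,5 \right)} = -432 - 153 \frac{-6 - 3}{-1 + 5} = -432 - 153 \cdot \frac{1}{4} \left(-9\right) = -432 - - \frac{1377}{4} = -432 + \frac{1377}{4} = - \frac{351}{4}$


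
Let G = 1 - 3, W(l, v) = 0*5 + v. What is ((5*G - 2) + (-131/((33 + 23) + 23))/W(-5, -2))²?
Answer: 3115225/24964 ≈ 124.79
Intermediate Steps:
W(l, v) = v (W(l, v) = 0 + v = v)
G = -2
((5*G - 2) + (-131/((33 + 23) + 23))/W(-5, -2))² = ((5*(-2) - 2) - 131/((33 + 23) + 23)/(-2))² = ((-10 - 2) - 131/(56 + 23)*(-½))² = (-12 - 131/79*(-½))² = (-12 + 131/158)² = (-1765/158)² = 3115225/24964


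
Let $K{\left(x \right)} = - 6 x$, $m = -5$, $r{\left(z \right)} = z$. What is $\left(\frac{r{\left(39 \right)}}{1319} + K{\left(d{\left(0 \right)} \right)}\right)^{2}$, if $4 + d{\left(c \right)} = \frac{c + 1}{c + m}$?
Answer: $\frac{27685299321}{43494025} \approx 636.53$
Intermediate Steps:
$d{\left(c \right)} = -4 + \frac{1 + c}{-5 + c}$ ($d{\left(c \right)} = -4 + \frac{c + 1}{c - 5} = -4 + \frac{1 + c}{-5 + c}$)
$\left(\frac{r{\left(39 \right)}}{1319} + K{\left(d{\left(0 \right)} \right)}\right)^{2} = \left(\frac{39}{1319} - 6 \frac{3 \left(7 - 0\right)}{-5 + 0}\right)^{2} = \left(39 \cdot \frac{1}{1319} - 6 \frac{3 \left(7 + 0\right)}{-5}\right)^{2} = \left(\frac{39}{1319} - 6 \cdot 3 \left(- \frac{1}{5}\right) 7\right)^{2} = \left(\frac{39}{1319} - - \frac{126}{5}\right)^{2} = \left(\frac{39}{1319} + \frac{126}{5}\right)^{2} = \left(\frac{166389}{6595}\right)^{2} = \frac{27685299321}{43494025}$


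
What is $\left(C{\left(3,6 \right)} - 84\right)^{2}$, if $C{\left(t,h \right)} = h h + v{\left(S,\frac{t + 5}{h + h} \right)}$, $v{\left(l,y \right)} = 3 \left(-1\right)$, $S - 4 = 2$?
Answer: $2601$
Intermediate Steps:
$S = 6$ ($S = 4 + 2 = 6$)
$v{\left(l,y \right)} = -3$
$C{\left(t,h \right)} = -3 + h^{2}$ ($C{\left(t,h \right)} = h h - 3 = h^{2} - 3 = -3 + h^{2}$)
$\left(C{\left(3,6 \right)} - 84\right)^{2} = \left(\left(-3 + 6^{2}\right) - 84\right)^{2} = \left(\left(-3 + 36\right) - 84\right)^{2} = \left(33 - 84\right)^{2} = \left(-51\right)^{2} = 2601$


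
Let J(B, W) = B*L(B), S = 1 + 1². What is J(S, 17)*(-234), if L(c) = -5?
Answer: 2340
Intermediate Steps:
S = 2 (S = 1 + 1 = 2)
J(B, W) = -5*B (J(B, W) = B*(-5) = -5*B)
J(S, 17)*(-234) = -5*2*(-234) = -10*(-234) = 2340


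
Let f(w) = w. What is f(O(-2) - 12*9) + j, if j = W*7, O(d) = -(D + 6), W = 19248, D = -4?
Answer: 134626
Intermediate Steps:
O(d) = -2 (O(d) = -(-4 + 6) = -1*2 = -2)
j = 134736 (j = 19248*7 = 134736)
f(O(-2) - 12*9) + j = (-2 - 12*9) + 134736 = (-2 - 108) + 134736 = -110 + 134736 = 134626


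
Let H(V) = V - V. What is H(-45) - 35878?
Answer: -35878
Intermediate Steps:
H(V) = 0
H(-45) - 35878 = 0 - 35878 = -35878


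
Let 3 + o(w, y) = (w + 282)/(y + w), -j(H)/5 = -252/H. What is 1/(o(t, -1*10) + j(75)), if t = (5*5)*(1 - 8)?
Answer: 185/2446 ≈ 0.075634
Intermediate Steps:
j(H) = 1260/H (j(H) = -(-1260)/H = 1260/H)
t = -175 (t = 25*(-7) = -175)
o(w, y) = -3 + (282 + w)/(w + y) (o(w, y) = -3 + (w + 282)/(y + w) = -3 + (282 + w)/(w + y))
1/(o(t, -1*10) + j(75)) = 1/((282 - (-3)*10 - 2*(-175))/(-175 - 1*10) + 1260/75) = 1/((282 - 3*(-10) + 350)/(-175 - 10) + 1260*(1/75)) = 1/((282 + 30 + 350)/(-185) + 84/5) = 1/(-1/185*662 + 84/5) = 1/(-662/185 + 84/5) = 1/(2446/185) = 185/2446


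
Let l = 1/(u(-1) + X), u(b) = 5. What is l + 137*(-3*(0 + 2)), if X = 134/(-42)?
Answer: -31215/38 ≈ -821.45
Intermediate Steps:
X = -67/21 (X = 134*(-1/42) = -67/21 ≈ -3.1905)
l = 21/38 (l = 1/(5 - 67/21) = 1/(38/21) = 21/38 ≈ 0.55263)
l + 137*(-3*(0 + 2)) = 21/38 + 137*(-3*(0 + 2)) = 21/38 + 137*(-3*2) = 21/38 + 137*(-6) = 21/38 - 822 = -31215/38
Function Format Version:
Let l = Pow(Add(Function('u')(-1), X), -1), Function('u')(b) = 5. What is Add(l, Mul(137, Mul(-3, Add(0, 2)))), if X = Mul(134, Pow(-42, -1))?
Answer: Rational(-31215, 38) ≈ -821.45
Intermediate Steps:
X = Rational(-67, 21) (X = Mul(134, Rational(-1, 42)) = Rational(-67, 21) ≈ -3.1905)
l = Rational(21, 38) (l = Pow(Add(5, Rational(-67, 21)), -1) = Pow(Rational(38, 21), -1) = Rational(21, 38) ≈ 0.55263)
Add(l, Mul(137, Mul(-3, Add(0, 2)))) = Add(Rational(21, 38), Mul(137, Mul(-3, Add(0, 2)))) = Add(Rational(21, 38), Mul(137, Mul(-3, 2))) = Add(Rational(21, 38), Mul(137, -6)) = Add(Rational(21, 38), -822) = Rational(-31215, 38)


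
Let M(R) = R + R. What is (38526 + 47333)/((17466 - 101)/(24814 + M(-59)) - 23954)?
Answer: -2120373864/591550619 ≈ -3.5844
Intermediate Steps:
M(R) = 2*R
(38526 + 47333)/((17466 - 101)/(24814 + M(-59)) - 23954) = (38526 + 47333)/((17466 - 101)/(24814 + 2*(-59)) - 23954) = 85859/(17365/(24814 - 118) - 23954) = 85859/(17365/24696 - 23954) = 85859/(-591550619/24696) = 85859*(-24696/591550619) = -2120373864/591550619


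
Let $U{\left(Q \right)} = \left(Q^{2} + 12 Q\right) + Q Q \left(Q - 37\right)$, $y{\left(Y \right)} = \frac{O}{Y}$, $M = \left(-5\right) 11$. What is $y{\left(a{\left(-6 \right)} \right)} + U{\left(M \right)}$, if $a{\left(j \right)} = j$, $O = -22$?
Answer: $- \frac{827794}{3} \approx -2.7593 \cdot 10^{5}$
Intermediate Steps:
$M = -55$
$y{\left(Y \right)} = - \frac{22}{Y}$
$U{\left(Q \right)} = Q^{2} + 12 Q + Q^{2} \left(-37 + Q\right)$ ($U{\left(Q \right)} = \left(Q^{2} + 12 Q\right) + Q^{2} \left(-37 + Q\right) = Q^{2} + 12 Q + Q^{2} \left(-37 + Q\right)$)
$y{\left(a{\left(-6 \right)} \right)} + U{\left(M \right)} = - \frac{22}{-6} - 55 \left(12 + \left(-55\right)^{2} - -1980\right) = \left(-22\right) \left(- \frac{1}{6}\right) - 55 \left(12 + 3025 + 1980\right) = \frac{11}{3} - 275935 = - \frac{827794}{3}$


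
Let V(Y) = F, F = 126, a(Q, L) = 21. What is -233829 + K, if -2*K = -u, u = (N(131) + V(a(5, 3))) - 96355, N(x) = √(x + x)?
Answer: -563887/2 + √262/2 ≈ -2.8194e+5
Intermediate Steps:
N(x) = √2*√x (N(x) = √(2*x) = √2*√x)
V(Y) = 126
u = -96229 + √262 (u = (√2*√131 + 126) - 96355 = (√262 + 126) - 96355 = (126 + √262) - 96355 = -96229 + √262 ≈ -96213.)
K = -96229/2 + √262/2 (K = -(-1)*(-96229 + √262)/2 = -(96229 - √262)/2 = -96229/2 + √262/2 ≈ -48106.)
-233829 + K = -233829 + (-96229/2 + √262/2) = -563887/2 + √262/2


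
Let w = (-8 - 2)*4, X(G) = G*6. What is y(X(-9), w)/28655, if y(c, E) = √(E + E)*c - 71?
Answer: -71/28655 - 216*I*√5/28655 ≈ -0.0024778 - 0.016855*I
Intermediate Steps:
X(G) = 6*G
w = -40 (w = -10*4 = -40)
y(c, E) = -71 + c*√2*√E (y(c, E) = √(2*E)*c - 71 = (√2*√E)*c - 71 = c*√2*√E - 71 = -71 + c*√2*√E)
y(X(-9), w)/28655 = (-71 + (6*(-9))*√2*√(-40))/28655 = (-71 - 54*√2*2*I*√10)*(1/28655) = (-71 - 216*I*√5)*(1/28655) = -71/28655 - 216*I*√5/28655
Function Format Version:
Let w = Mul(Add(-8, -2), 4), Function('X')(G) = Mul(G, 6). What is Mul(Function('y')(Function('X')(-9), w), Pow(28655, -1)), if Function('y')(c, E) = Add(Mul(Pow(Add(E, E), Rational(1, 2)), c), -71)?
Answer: Add(Rational(-71, 28655), Mul(Rational(-216, 28655), I, Pow(5, Rational(1, 2)))) ≈ Add(-0.0024778, Mul(-0.016855, I))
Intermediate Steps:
Function('X')(G) = Mul(6, G)
w = -40 (w = Mul(-10, 4) = -40)
Function('y')(c, E) = Add(-71, Mul(c, Pow(2, Rational(1, 2)), Pow(E, Rational(1, 2)))) (Function('y')(c, E) = Add(Mul(Pow(Mul(2, E), Rational(1, 2)), c), -71) = Add(Mul(Mul(Pow(2, Rational(1, 2)), Pow(E, Rational(1, 2))), c), -71) = Add(Mul(c, Pow(2, Rational(1, 2)), Pow(E, Rational(1, 2))), -71) = Add(-71, Mul(c, Pow(2, Rational(1, 2)), Pow(E, Rational(1, 2)))))
Mul(Function('y')(Function('X')(-9), w), Pow(28655, -1)) = Mul(Add(-71, Mul(Mul(6, -9), Pow(2, Rational(1, 2)), Pow(-40, Rational(1, 2)))), Pow(28655, -1)) = Mul(Add(-71, Mul(-54, Pow(2, Rational(1, 2)), Mul(2, I, Pow(10, Rational(1, 2))))), Rational(1, 28655)) = Mul(Add(-71, Mul(-216, I, Pow(5, Rational(1, 2)))), Rational(1, 28655)) = Add(Rational(-71, 28655), Mul(Rational(-216, 28655), I, Pow(5, Rational(1, 2))))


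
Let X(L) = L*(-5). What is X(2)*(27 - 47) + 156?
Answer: 356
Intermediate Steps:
X(L) = -5*L
X(2)*(27 - 47) + 156 = (-5*2)*(27 - 47) + 156 = -10*(-20) + 156 = 200 + 156 = 356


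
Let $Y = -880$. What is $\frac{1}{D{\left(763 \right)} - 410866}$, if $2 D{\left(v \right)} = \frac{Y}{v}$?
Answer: $- \frac{763}{313491198} \approx -2.4339 \cdot 10^{-6}$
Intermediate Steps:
$D{\left(v \right)} = - \frac{440}{v}$ ($D{\left(v \right)} = \frac{\left(-880\right) \frac{1}{v}}{2} = - \frac{440}{v}$)
$\frac{1}{D{\left(763 \right)} - 410866} = \frac{1}{- \frac{440}{763} - 410866} = \frac{1}{- \frac{313491198}{763}} = - \frac{763}{313491198}$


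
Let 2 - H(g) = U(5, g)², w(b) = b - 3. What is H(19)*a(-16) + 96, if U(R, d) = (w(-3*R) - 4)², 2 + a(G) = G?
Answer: 4216668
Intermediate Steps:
a(G) = -2 + G
w(b) = -3 + b
U(R, d) = (-7 - 3*R)² (U(R, d) = ((-3 - 3*R) - 4)² = (-7 - 3*R)²)
H(g) = -234254 (H(g) = 2 - ((7 + 3*5)²)² = 2 - ((7 + 15)²)² = 2 - (22²)² = 2 - 1*484² = 2 - 1*234256 = 2 - 234256 = -234254)
H(19)*a(-16) + 96 = -234254*(-2 - 16) + 96 = -234254*(-18) + 96 = 4216572 + 96 = 4216668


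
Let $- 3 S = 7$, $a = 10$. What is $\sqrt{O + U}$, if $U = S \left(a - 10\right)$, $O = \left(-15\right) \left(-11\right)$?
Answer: $\sqrt{165} \approx 12.845$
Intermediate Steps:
$S = - \frac{7}{3}$ ($S = \left(- \frac{1}{3}\right) 7 = - \frac{7}{3} \approx -2.3333$)
$O = 165$
$U = 0$ ($U = - \frac{7 \left(10 - 10\right)}{3} = \left(- \frac{7}{3}\right) 0 = 0$)
$\sqrt{O + U} = \sqrt{165 + 0} = \sqrt{165}$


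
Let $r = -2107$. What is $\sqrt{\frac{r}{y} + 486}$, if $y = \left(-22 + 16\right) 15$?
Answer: $\frac{19 \sqrt{1270}}{30} \approx 22.57$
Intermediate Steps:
$y = -90$ ($y = \left(-6\right) 15 = -90$)
$\sqrt{\frac{r}{y} + 486} = \sqrt{- \frac{2107}{-90} + 486} = \sqrt{\left(-2107\right) \left(- \frac{1}{90}\right) + 486} = \sqrt{\frac{2107}{90} + 486} = \sqrt{\frac{45847}{90}} = \frac{19 \sqrt{1270}}{30}$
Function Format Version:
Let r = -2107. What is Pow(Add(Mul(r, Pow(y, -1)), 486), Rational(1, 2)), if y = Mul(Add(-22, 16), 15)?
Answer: Mul(Rational(19, 30), Pow(1270, Rational(1, 2))) ≈ 22.570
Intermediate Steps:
y = -90 (y = Mul(-6, 15) = -90)
Pow(Add(Mul(r, Pow(y, -1)), 486), Rational(1, 2)) = Pow(Add(Mul(-2107, Pow(-90, -1)), 486), Rational(1, 2)) = Pow(Add(Mul(-2107, Rational(-1, 90)), 486), Rational(1, 2)) = Pow(Add(Rational(2107, 90), 486), Rational(1, 2)) = Pow(Rational(45847, 90), Rational(1, 2)) = Mul(Rational(19, 30), Pow(1270, Rational(1, 2)))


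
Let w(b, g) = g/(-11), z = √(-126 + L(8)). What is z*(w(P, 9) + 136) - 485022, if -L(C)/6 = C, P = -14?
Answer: -485022 + 1487*I*√174/11 ≈ -4.8502e+5 + 1783.2*I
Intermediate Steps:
L(C) = -6*C
z = I*√174 (z = √(-126 - 6*8) = √(-126 - 48) = √(-174) = I*√174 ≈ 13.191*I)
w(b, g) = -g/11 (w(b, g) = g*(-1/11) = -g/11)
z*(w(P, 9) + 136) - 485022 = (I*√174)*(-1/11*9 + 136) - 485022 = (I*√174)*(-9/11 + 136) - 485022 = (I*√174)*(1487/11) - 485022 = 1487*I*√174/11 - 485022 = -485022 + 1487*I*√174/11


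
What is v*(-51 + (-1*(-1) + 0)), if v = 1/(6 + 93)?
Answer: -50/99 ≈ -0.50505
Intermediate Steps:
v = 1/99 ≈ 0.010101
v*(-51 + (-1*(-1) + 0)) = (-51 + (-1*(-1) + 0))/99 = (-51 + (1 + 0))/99 = (-51 + 1)/99 = (1/99)*(-50) = -50/99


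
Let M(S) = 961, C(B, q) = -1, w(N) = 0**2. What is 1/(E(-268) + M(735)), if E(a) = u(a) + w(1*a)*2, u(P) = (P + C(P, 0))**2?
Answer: 1/73322 ≈ 1.3638e-5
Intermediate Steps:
w(N) = 0
u(P) = (-1 + P)**2 (u(P) = (P - 1)**2 = (-1 + P)**2)
E(a) = (-1 + a)**2 (E(a) = (-1 + a)**2 + 0*2 = (-1 + a)**2 + 0 = (-1 + a)**2)
1/(E(-268) + M(735)) = 1/((-1 - 268)**2 + 961) = 1/((-269)**2 + 961) = 1/(72361 + 961) = 1/73322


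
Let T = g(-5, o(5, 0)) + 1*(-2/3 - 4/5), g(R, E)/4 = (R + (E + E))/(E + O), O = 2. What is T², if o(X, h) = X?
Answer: 21316/11025 ≈ 1.9334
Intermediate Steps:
g(R, E) = 4*(R + 2*E)/(2 + E) (g(R, E) = 4*((R + (E + E))/(E + 2)) = 4*((R + 2*E)/(2 + E)) = 4*(R + 2*E)/(2 + E))
T = 146/105 (T = 4*(-5 + 2*5)/(2 + 5) + 1*(-2/3 - 4/5) = 4*(-5 + 10)/7 + 1*(-2*⅓ - 4*⅕) = 4*(⅐)*5 + 1*(-⅔ - ⅘) = 20/7 + 1*(-22/15) = 20/7 - 22/15 = 146/105 ≈ 1.3905)
T² = (146/105)² = 21316/11025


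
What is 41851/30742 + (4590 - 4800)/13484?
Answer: 69732883/51815641 ≈ 1.3458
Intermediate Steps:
41851/30742 + (4590 - 4800)/13484 = 41851*(1/30742) - 210*1/13484 = 41851/30742 - 105/6742 = 69732883/51815641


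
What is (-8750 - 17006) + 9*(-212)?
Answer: -27664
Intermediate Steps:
(-8750 - 17006) + 9*(-212) = -25756 - 1908 = -27664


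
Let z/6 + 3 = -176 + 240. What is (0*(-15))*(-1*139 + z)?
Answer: 0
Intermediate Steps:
z = 366 (z = -18 + 6*(-176 + 240) = -18 + 6*64 = -18 + 384 = 366)
(0*(-15))*(-1*139 + z) = (0*(-15))*(-1*139 + 366) = 0*(-139 + 366) = 0*227 = 0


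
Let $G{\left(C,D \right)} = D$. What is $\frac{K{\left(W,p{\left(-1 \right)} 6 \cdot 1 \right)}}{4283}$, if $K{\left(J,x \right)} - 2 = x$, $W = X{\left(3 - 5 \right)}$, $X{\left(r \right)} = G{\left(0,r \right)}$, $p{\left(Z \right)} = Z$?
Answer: $- \frac{4}{4283} \approx -0.00093392$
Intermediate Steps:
$X{\left(r \right)} = r$
$W = -2$ ($W = 3 - 5 = -2$)
$K{\left(J,x \right)} = 2 + x$
$\frac{K{\left(W,p{\left(-1 \right)} 6 \cdot 1 \right)}}{4283} = \frac{2 + \left(-1\right) 6 \cdot 1}{4283} = \left(2 - 6\right) \frac{1}{4283} = \left(-4\right) \frac{1}{4283} = - \frac{4}{4283}$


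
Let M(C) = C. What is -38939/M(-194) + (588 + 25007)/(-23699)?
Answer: 917849931/4597606 ≈ 199.64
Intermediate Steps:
-38939/M(-194) + (588 + 25007)/(-23699) = -38939/(-194) + (588 + 25007)/(-23699) = -38939*(-1/194) + 25595*(-1/23699) = 38939/194 - 25595/23699 = 917849931/4597606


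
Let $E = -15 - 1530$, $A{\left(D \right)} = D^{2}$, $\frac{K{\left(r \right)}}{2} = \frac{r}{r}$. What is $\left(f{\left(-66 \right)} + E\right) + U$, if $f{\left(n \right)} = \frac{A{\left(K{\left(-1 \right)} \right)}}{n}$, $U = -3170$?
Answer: $- \frac{155597}{33} \approx -4715.1$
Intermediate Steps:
$K{\left(r \right)} = 2$ ($K{\left(r \right)} = 2 \frac{r}{r} = 2 \cdot 1 = 2$)
$E = -1545$ ($E = -15 - 1530 = -1545$)
$f{\left(n \right)} = \frac{4}{n}$ ($f{\left(n \right)} = \frac{2^{2}}{n} = \frac{4}{n}$)
$\left(f{\left(-66 \right)} + E\right) + U = \left(\frac{4}{-66} - 1545\right) - 3170 = \left(4 \left(- \frac{1}{66}\right) - 1545\right) - 3170 = \left(- \frac{2}{33} - 1545\right) - 3170 = - \frac{50987}{33} - 3170 = - \frac{155597}{33}$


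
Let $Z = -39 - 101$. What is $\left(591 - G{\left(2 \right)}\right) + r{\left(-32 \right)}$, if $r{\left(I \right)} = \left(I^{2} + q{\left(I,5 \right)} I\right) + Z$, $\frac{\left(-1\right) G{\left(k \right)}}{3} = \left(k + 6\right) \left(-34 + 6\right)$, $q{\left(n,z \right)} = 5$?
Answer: $643$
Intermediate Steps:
$Z = -140$ ($Z = -39 - 101 = -140$)
$G{\left(k \right)} = 504 + 84 k$ ($G{\left(k \right)} = - 3 \left(k + 6\right) \left(-34 + 6\right) = - 3 \left(6 + k\right) \left(-28\right) = - 3 \left(-168 - 28 k\right) = 504 + 84 k$)
$r{\left(I \right)} = -140 + I^{2} + 5 I$ ($r{\left(I \right)} = \left(I^{2} + 5 I\right) - 140 = -140 + I^{2} + 5 I$)
$\left(591 - G{\left(2 \right)}\right) + r{\left(-32 \right)} = \left(591 - \left(504 + 84 \cdot 2\right)\right) + \left(-140 + \left(-32\right)^{2} + 5 \left(-32\right)\right) = \left(591 - \left(504 + 168\right)\right) - -724 = \left(591 - 672\right) + 724 = -81 + 724 = 643$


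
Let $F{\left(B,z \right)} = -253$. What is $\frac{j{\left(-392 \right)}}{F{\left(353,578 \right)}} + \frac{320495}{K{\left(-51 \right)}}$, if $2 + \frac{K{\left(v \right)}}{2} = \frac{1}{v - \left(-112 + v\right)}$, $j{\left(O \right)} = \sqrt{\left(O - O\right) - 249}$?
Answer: $- \frac{17947720}{223} - \frac{i \sqrt{249}}{253} \approx -80483.0 - 0.06237 i$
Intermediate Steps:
$j{\left(O \right)} = i \sqrt{249}$ ($j{\left(O \right)} = \sqrt{0 - 249} = \sqrt{-249} = i \sqrt{249}$)
$K{\left(v \right)} = - \frac{223}{56}$ ($K{\left(v \right)} = -4 + \frac{2}{v - \left(-112 + v\right)} = -4 + \frac{2}{112} = -4 + 2 \cdot \frac{1}{112} = -4 + \frac{1}{56} = - \frac{223}{56}$)
$\frac{j{\left(-392 \right)}}{F{\left(353,578 \right)}} + \frac{320495}{K{\left(-51 \right)}} = \frac{i \sqrt{249}}{-253} + \frac{320495}{- \frac{223}{56}} = i \sqrt{249} \left(- \frac{1}{253}\right) + 320495 \left(- \frac{56}{223}\right) = - \frac{i \sqrt{249}}{253} - \frac{17947720}{223} = - \frac{17947720}{223} - \frac{i \sqrt{249}}{253}$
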